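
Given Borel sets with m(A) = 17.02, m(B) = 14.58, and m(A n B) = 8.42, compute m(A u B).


By inclusion-exclusion: m(A u B) = m(A) + m(B) - m(A n B)
= 17.02 + 14.58 - 8.42
= 23.18


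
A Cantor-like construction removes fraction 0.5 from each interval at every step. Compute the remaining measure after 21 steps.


Step 1: At each step, fraction remaining = 1 - 0.5 = 0.5
Step 2: After 21 steps, measure = (0.5)^21
Result = 4.768372e-07


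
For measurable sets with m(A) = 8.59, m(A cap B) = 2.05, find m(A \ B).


m(A \ B) = m(A) - m(A n B)
= 8.59 - 2.05
= 6.54


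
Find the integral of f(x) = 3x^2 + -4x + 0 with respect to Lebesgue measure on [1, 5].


The Lebesgue integral of a Riemann-integrable function agrees with the Riemann integral.
Antiderivative F(x) = (3/3)x^3 + (-4/2)x^2 + 0x
F(5) = (3/3)*5^3 + (-4/2)*5^2 + 0*5
     = (3/3)*125 + (-4/2)*25 + 0*5
     = 125 + -50 + 0
     = 75
F(1) = -1
Integral = F(5) - F(1) = 75 - -1 = 76


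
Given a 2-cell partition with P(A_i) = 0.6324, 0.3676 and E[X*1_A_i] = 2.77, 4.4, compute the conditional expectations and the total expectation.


For each cell A_i: E[X|A_i] = E[X*1_A_i] / P(A_i)
Step 1: E[X|A_1] = 2.77 / 0.6324 = 4.380139
Step 2: E[X|A_2] = 4.4 / 0.3676 = 11.969532
Verification: E[X] = sum E[X*1_A_i] = 2.77 + 4.4 = 7.17


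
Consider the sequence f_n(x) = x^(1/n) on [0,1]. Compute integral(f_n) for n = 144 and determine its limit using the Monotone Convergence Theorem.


At n = 144: f_144(x) = x^(1/144).
Step 1: integral(x^(1/144), 0, 1) = [x^(1/144+1) / (1/144+1)] from 0 to 1
     = 1 / (1/144 + 1) = 1 / ((144+1)/144) = 144/(144+1)
     = 144/145 = 0.993103
Step 2: As n -> infinity, f_n(x) = x^(1/n) -> 1 for x in (0,1], and f_n is increasing in n.
By MCT, lim_n integral(f_n) = integral(lim_n f_n) = integral(1, 0, 1) = 1.
Step 3: Verify convergence: 144/145 = 0.993103 -> 1


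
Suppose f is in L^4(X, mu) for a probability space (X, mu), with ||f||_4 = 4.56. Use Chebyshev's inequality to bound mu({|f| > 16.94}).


Chebyshev/Markov inequality: mu(|f| > eps) <= (||f||_p / eps)^p
Step 1: ||f||_4 / eps = 4.56 / 16.94 = 0.269185
Step 2: Raise to power p = 4:
  (0.269185)^4 = 0.005251
Step 3: Therefore mu(|f| > 16.94) <= 0.005251


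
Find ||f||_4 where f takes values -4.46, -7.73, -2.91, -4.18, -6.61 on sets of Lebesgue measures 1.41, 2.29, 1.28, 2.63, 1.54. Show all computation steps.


Step 1: Compute |f_i|^4 for each value:
  |-4.46|^4 = 395.675751
  |-7.73|^4 = 3570.409058
  |-2.91|^4 = 71.708718
  |-4.18|^4 = 305.284762
  |-6.61|^4 = 1908.999602
Step 2: Multiply by measures and sum:
  395.675751 * 1.41 = 557.902808
  3570.409058 * 2.29 = 8176.236744
  71.708718 * 1.28 = 91.787159
  305.284762 * 2.63 = 802.898923
  1908.999602 * 1.54 = 2939.859388
Sum = 557.902808 + 8176.236744 + 91.787159 + 802.898923 + 2939.859388 = 12568.685022
Step 3: Take the p-th root:
||f||_4 = (12568.685022)^(1/4) = 10.588208


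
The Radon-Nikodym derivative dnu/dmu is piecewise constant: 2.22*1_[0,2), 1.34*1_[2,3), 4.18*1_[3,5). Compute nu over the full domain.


Integrate each piece of the Radon-Nikodym derivative:
Step 1: integral_0^2 2.22 dx = 2.22*(2-0) = 2.22*2 = 4.44
Step 2: integral_2^3 1.34 dx = 1.34*(3-2) = 1.34*1 = 1.34
Step 3: integral_3^5 4.18 dx = 4.18*(5-3) = 4.18*2 = 8.36
Total: 4.44 + 1.34 + 8.36 = 14.14


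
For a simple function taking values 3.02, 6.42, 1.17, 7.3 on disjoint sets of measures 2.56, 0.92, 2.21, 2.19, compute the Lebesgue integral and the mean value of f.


Step 1: Integral = sum(value_i * measure_i)
= 3.02*2.56 + 6.42*0.92 + 1.17*2.21 + 7.3*2.19
= 7.7312 + 5.9064 + 2.5857 + 15.987
= 32.2103
Step 2: Total measure of domain = 2.56 + 0.92 + 2.21 + 2.19 = 7.88
Step 3: Average value = 32.2103 / 7.88 = 4.087602


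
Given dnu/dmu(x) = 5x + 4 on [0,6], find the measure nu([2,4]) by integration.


nu(A) = integral_A (dnu/dmu) dmu = integral_2^4 (5x + 4) dx
Step 1: Antiderivative F(x) = (5/2)x^2 + 4x
Step 2: F(4) = (5/2)*4^2 + 4*4 = 40 + 16 = 56
Step 3: F(2) = (5/2)*2^2 + 4*2 = 10 + 8 = 18
Step 4: nu([2,4]) = F(4) - F(2) = 56 - 18 = 38


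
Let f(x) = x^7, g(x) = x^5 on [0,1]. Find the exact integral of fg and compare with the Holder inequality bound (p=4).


Step 1: Exact integral of f*g = integral(x^12, 0, 1) = 1/13
     = 0.076923
Step 2: Holder bound with p=4, q=1.333333:
  ||f||_p = (integral x^28 dx)^(1/4) = (1/29)^(1/4) = 0.430924
  ||g||_q = (integral x^6.666667 dx)^(1/1.333333) = (1/7.666667)^(1/1.333333) = 0.217043
Step 3: Holder bound = ||f||_p * ||g||_q = 0.430924 * 0.217043 = 0.093529
Verification: 0.076923 <= 0.093529 (Holder holds)


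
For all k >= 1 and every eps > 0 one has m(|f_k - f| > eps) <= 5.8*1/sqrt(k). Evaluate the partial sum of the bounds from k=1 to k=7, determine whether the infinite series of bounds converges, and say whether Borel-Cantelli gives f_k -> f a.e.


Step 1: List the terms 5.8*1/sqrt(k) for k = 1 to 7:
  k=1: 5.8
  k=2: 4.101219
  k=3: 3.348632
  k=4: 2.9
  k=5: 2.593839
  k=6: 2.36784
  k=7: 2.192194
Step 2: Partial sum = 5.8 + 4.101219 + 3.348632 + 2.9 + 2.593839 + 2.36784 + 2.192194
     = 23.303724
Step 3: The full series sum_(k>=1) 5.8*1/sqrt(k) diverges (p-series with p = 1/2 <= 1; a nonzero constant multiple of a divergent series diverges).
Step 4: The (first) Borel-Cantelli lemma requires a summable sequence of measures, so it does not apply here;
        from this bound alone no conclusion about a.e. convergence can be drawn (convergence in measure still
        gives an a.e.-convergent subsequence, but not a.e. convergence of the whole sequence).
Conclusion: series diverges; Borel-Cantelli is inconclusive about a.e. convergence of f_k.


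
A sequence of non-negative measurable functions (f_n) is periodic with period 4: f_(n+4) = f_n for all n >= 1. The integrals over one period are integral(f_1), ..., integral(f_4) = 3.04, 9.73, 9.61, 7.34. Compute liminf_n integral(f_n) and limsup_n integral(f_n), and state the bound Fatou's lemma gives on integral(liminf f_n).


The sequence (integral(f_n)) is periodic with period 4, repeating the values 3.04, 9.73, 9.61, 7.34 indefinitely.
Step 1: For a periodic sequence, every tail (a_m, a_(m+1), ...) contains all 4 period values infinitely often.
Step 2: Hence inf of every tail = min of the period values = min(3.04, 9.73, 9.61, 7.34) = 3.04.
        liminf_n integral(f_n) = sup over m of (inf of tail from m) = 3.04.
Step 3: Similarly sup of every tail = max of the period values = 9.73.
        limsup_n integral(f_n) = 9.73.
Step 4: Fatou's lemma: integral(liminf_n f_n) <= liminf_n integral(f_n) = 3.04.
        So the integral of the pointwise liminf is at most 3.04.


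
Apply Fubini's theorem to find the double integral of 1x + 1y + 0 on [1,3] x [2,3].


By Fubini, integrate in x first, then y.
Step 1: Fix y, integrate over x in [1,3]:
  integral(1x + 1y + 0, x=1..3)
  = 1*(3^2 - 1^2)/2 + (1y + 0)*(3 - 1)
  = 4 + (1y + 0)*2
  = 4 + 2y + 0
  = 4 + 2y
Step 2: Integrate over y in [2,3]:
  integral(4 + 2y, y=2..3)
  = 4*1 + 2*(3^2 - 2^2)/2
  = 4 + 5
  = 9


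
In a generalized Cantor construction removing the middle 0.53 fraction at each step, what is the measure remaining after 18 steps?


Step 1: At each step, fraction remaining = 1 - 0.53 = 0.47
Step 2: After 18 steps, measure = (0.47)^18
Result = 1.252453e-06


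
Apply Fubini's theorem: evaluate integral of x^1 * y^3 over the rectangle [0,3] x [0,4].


By Fubini's theorem, the double integral factors as a product of single integrals:
Step 1: integral_0^3 x^1 dx = [x^2/2] from 0 to 3
     = 3^2/2 = 4.5
Step 2: integral_0^4 y^3 dy = [y^4/4] from 0 to 4
     = 4^4/4 = 64
Step 3: Double integral = 4.5 * 64 = 288


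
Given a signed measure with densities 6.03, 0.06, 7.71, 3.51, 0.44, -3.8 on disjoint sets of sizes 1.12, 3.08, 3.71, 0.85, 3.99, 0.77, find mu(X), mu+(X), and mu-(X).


Step 1: Compute signed measure on each set:
  Set 1: 6.03 * 1.12 = 6.7536
  Set 2: 0.06 * 3.08 = 0.1848
  Set 3: 7.71 * 3.71 = 28.6041
  Set 4: 3.51 * 0.85 = 2.9835
  Set 5: 0.44 * 3.99 = 1.7556
  Set 6: -3.8 * 0.77 = -2.926
Step 2: Total signed measure = (6.7536) + (0.1848) + (28.6041) + (2.9835) + (1.7556) + (-2.926)
     = 37.3556
Step 3: Positive part mu+(X) = sum of positive contributions = 40.2816
Step 4: Negative part mu-(X) = |sum of negative contributions| = 2.926


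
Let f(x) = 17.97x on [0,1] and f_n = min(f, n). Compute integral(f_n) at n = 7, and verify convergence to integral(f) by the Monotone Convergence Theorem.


f(x) = 17.97x on [0,1]; f_n(x) = min(17.97x, n). At n = 7:
Step 1: f(x) reaches 7 at x = 7/17.97 = 0.389538
Step 2: integral(f_7) = integral(17.97x, 0, 0.389538) + integral(7, 0.389538, 1)
       = 17.97*0.389538^2/2 + 7*(1 - 0.389538)
       = 1.363383 + 4.273233
       = 5.636617
Step 3: As n -> infinity, f_n increases to f, so by MCT integral(f_n) -> integral(f) = 17.97/2 = 8.985.
Convergence: integral(f_7) = 5.636617 -> 8.985 as n -> infinity


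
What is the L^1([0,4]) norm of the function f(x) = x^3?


Step 1: ||f||_1 = (integral_0^4 |x^3|^1 dx)^(1/1)
     = (integral_0^4 x^3 dx)^(1/1)
Step 2: integral_0^4 x^3 dx = [x^4/(4)] from 0 to 4 = 4^4/4
     = 256/4 = 64
Step 3: ||f||_1 = (64)^(1/1) = 64


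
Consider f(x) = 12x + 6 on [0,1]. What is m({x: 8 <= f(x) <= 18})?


f^(-1)([8, 18]) = {x : 8 <= 12x + 6 <= 18}
Solving: (8 - 6)/12 <= x <= (18 - 6)/12
= [0.166667, 1]
Intersecting with [0,1]: [0.166667, 1]
Measure = 1 - 0.166667 = 0.833333


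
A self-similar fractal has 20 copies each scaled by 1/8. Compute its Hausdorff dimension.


For a self-similar set with N copies scaled by 1/r:
dim_H = log(N)/log(r) = log(20)/log(8)
= 2.995732/2.079442
= 1.440643


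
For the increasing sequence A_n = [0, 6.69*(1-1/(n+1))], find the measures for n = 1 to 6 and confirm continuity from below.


By continuity of measure from below: if A_n increases to A, then m(A_n) -> m(A).
Here A = [0, 6.69], so m(A) = 6.69
Step 1: a_1 = 6.69*(1 - 1/2) = 3.345, m(A_1) = 3.345
Step 2: a_2 = 6.69*(1 - 1/3) = 4.46, m(A_2) = 4.46
Step 3: a_3 = 6.69*(1 - 1/4) = 5.0175, m(A_3) = 5.0175
Step 4: a_4 = 6.69*(1 - 1/5) = 5.352, m(A_4) = 5.352
Step 5: a_5 = 6.69*(1 - 1/6) = 5.575, m(A_5) = 5.575
Step 6: a_6 = 6.69*(1 - 1/7) = 5.7343, m(A_6) = 5.7343
Limit: m(A_n) -> m([0,6.69]) = 6.69


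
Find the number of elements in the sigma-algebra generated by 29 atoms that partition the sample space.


Each element of the sigma-algebra is a union of some subset of the 29 atoms.
The number of such subsets is 2^29 = 536870912.


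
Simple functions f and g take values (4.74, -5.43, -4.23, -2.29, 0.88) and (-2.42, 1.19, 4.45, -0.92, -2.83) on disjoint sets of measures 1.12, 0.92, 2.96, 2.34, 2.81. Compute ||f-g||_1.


Step 1: Compute differences f_i - g_i:
  4.74 - -2.42 = 7.16
  -5.43 - 1.19 = -6.62
  -4.23 - 4.45 = -8.68
  -2.29 - -0.92 = -1.37
  0.88 - -2.83 = 3.71
Step 2: Compute |diff|^1 * measure for each set:
  |7.16|^1 * 1.12 = 7.16 * 1.12 = 8.0192
  |-6.62|^1 * 0.92 = 6.62 * 0.92 = 6.0904
  |-8.68|^1 * 2.96 = 8.68 * 2.96 = 25.6928
  |-1.37|^1 * 2.34 = 1.37 * 2.34 = 3.2058
  |3.71|^1 * 2.81 = 3.71 * 2.81 = 10.4251
Step 3: Sum = 53.4333
Step 4: ||f-g||_1 = (53.4333)^(1/1) = 53.4333


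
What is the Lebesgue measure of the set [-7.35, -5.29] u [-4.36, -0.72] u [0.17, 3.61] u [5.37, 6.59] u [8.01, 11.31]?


For pairwise disjoint intervals, m(union) = sum of lengths.
= (-5.29 - -7.35) + (-0.72 - -4.36) + (3.61 - 0.17) + (6.59 - 5.37) + (11.31 - 8.01)
= 2.06 + 3.64 + 3.44 + 1.22 + 3.3
= 13.66


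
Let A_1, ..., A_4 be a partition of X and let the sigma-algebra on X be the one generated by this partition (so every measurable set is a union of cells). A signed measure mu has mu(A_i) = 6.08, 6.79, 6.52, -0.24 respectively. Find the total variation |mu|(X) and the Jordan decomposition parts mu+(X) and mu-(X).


Step 1: Every measurable set is a union of atoms (the cells / points), so a Hahn decomposition is
  obtained by grouping atoms by sign: P = union of atoms with mu > 0, N = union of the remaining atoms.
  Atoms in P (indices): 1, 2, 3;  atoms in N (indices): 4
  Positive values: 6.08, 6.79, 6.52
  Negative values: -0.24
Step 2: mu+(X) = mu(P) = sum of positive atom values = 19.39
Step 3: mu-(X) = -mu(N) = sum of |negative atom values| = 0.24
Step 4: |mu|(X) = mu+(X) + mu-(X) = 19.39 + 0.24 = 19.63


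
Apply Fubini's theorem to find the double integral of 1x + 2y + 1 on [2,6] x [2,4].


By Fubini, integrate in x first, then y.
Step 1: Fix y, integrate over x in [2,6]:
  integral(1x + 2y + 1, x=2..6)
  = 1*(6^2 - 2^2)/2 + (2y + 1)*(6 - 2)
  = 16 + (2y + 1)*4
  = 16 + 8y + 4
  = 20 + 8y
Step 2: Integrate over y in [2,4]:
  integral(20 + 8y, y=2..4)
  = 20*2 + 8*(4^2 - 2^2)/2
  = 40 + 48
  = 88


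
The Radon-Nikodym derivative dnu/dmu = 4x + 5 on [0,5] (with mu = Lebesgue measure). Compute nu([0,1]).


nu(A) = integral_A (dnu/dmu) dmu = integral_0^1 (4x + 5) dx
Step 1: Antiderivative F(x) = (4/2)x^2 + 5x
Step 2: F(1) = (4/2)*1^2 + 5*1 = 2 + 5 = 7
Step 3: F(0) = (4/2)*0^2 + 5*0 = 0.0 + 0 = 0.0
Step 4: nu([0,1]) = F(1) - F(0) = 7 - 0.0 = 7


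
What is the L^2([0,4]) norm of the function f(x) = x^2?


Step 1: ||f||_2 = (integral_0^4 |x^2|^2 dx)^(1/2)
     = (integral_0^4 x^4 dx)^(1/2)
Step 2: integral_0^4 x^4 dx = [x^5/(5)] from 0 to 4 = 4^5/5
     = 1024/5 = 204.8
Step 3: ||f||_2 = (204.8)^(1/2) = 14.310835


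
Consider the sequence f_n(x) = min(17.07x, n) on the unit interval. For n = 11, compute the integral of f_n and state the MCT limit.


f(x) = 17.07x on [0,1]; f_n(x) = min(17.07x, n). At n = 11:
Step 1: f(x) reaches 11 at x = 11/17.07 = 0.644405
Step 2: integral(f_11) = integral(17.07x, 0, 0.644405) + integral(11, 0.644405, 1)
       = 17.07*0.644405^2/2 + 11*(1 - 0.644405)
       = 3.54423 + 3.911541
       = 7.45577
Step 3: As n -> infinity, f_n increases to f, so by MCT integral(f_n) -> integral(f) = 17.07/2 = 8.535.
Convergence: integral(f_11) = 7.45577 -> 8.535 as n -> infinity


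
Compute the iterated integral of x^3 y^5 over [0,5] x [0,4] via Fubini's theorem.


By Fubini's theorem, the double integral factors as a product of single integrals:
Step 1: integral_0^5 x^3 dx = [x^4/4] from 0 to 5
     = 5^4/4 = 156.25
Step 2: integral_0^4 y^5 dy = [y^6/6] from 0 to 4
     = 4^6/6 = 682.666667
Step 3: Double integral = 156.25 * 682.666667 = 106666.666667


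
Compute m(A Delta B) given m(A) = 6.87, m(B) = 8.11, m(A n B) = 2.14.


m(A Delta B) = m(A) + m(B) - 2*m(A n B)
= 6.87 + 8.11 - 2*2.14
= 6.87 + 8.11 - 4.28
= 10.7


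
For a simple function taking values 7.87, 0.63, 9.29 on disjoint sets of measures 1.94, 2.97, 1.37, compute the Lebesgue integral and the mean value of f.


Step 1: Integral = sum(value_i * measure_i)
= 7.87*1.94 + 0.63*2.97 + 9.29*1.37
= 15.2678 + 1.8711 + 12.7273
= 29.8662
Step 2: Total measure of domain = 1.94 + 2.97 + 1.37 = 6.28
Step 3: Average value = 29.8662 / 6.28 = 4.755764


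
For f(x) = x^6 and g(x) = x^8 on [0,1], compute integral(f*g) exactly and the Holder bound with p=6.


Step 1: Exact integral of f*g = integral(x^14, 0, 1) = 1/15
     = 0.066667
Step 2: Holder bound with p=6, q=1.2:
  ||f||_p = (integral x^36 dx)^(1/6) = (1/37)^(1/6) = 0.547814
  ||g||_q = (integral x^9.6 dx)^(1/1.2) = (1/10.6)^(1/1.2) = 0.139823
Step 3: Holder bound = ||f||_p * ||g||_q = 0.547814 * 0.139823 = 0.076597
Verification: 0.066667 <= 0.076597 (Holder holds)


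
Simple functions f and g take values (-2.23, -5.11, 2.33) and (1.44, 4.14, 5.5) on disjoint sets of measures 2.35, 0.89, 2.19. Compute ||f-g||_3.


Step 1: Compute differences f_i - g_i:
  -2.23 - 1.44 = -3.67
  -5.11 - 4.14 = -9.25
  2.33 - 5.5 = -3.17
Step 2: Compute |diff|^3 * measure for each set:
  |-3.67|^3 * 2.35 = 49.430863 * 2.35 = 116.162528
  |-9.25|^3 * 0.89 = 791.453125 * 0.89 = 704.393281
  |-3.17|^3 * 2.19 = 31.855013 * 2.19 = 69.762478
Step 3: Sum = 890.318288
Step 4: ||f-g||_3 = (890.318288)^(1/3) = 9.620148


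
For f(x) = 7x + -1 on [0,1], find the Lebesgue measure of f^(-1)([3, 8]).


f^(-1)([3, 8]) = {x : 3 <= 7x + -1 <= 8}
Solving: (3 - -1)/7 <= x <= (8 - -1)/7
= [0.571429, 1.285714]
Intersecting with [0,1]: [0.571429, 1]
Measure = 1 - 0.571429 = 0.428571


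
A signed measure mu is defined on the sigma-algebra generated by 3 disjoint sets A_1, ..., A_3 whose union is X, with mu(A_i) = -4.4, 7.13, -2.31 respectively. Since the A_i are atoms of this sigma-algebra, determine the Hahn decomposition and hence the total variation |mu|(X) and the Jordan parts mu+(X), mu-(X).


Step 1: Every measurable set is a union of atoms (the cells / points), so a Hahn decomposition is
  obtained by grouping atoms by sign: P = union of atoms with mu > 0, N = union of the remaining atoms.
  Atoms in P (indices): 2;  atoms in N (indices): 1, 3
  Positive values: 7.13
  Negative values: -4.4, -2.31
Step 2: mu+(X) = mu(P) = sum of positive atom values = 7.13
Step 3: mu-(X) = -mu(N) = sum of |negative atom values| = 6.71
Step 4: |mu|(X) = mu+(X) + mu-(X) = 7.13 + 6.71 = 13.84


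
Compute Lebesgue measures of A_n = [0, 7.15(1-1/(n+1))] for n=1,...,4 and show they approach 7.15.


By continuity of measure from below: if A_n increases to A, then m(A_n) -> m(A).
Here A = [0, 7.15], so m(A) = 7.15
Step 1: a_1 = 7.15*(1 - 1/2) = 3.575, m(A_1) = 3.575
Step 2: a_2 = 7.15*(1 - 1/3) = 4.7667, m(A_2) = 4.7667
Step 3: a_3 = 7.15*(1 - 1/4) = 5.3625, m(A_3) = 5.3625
Step 4: a_4 = 7.15*(1 - 1/5) = 5.72, m(A_4) = 5.72
Limit: m(A_n) -> m([0,7.15]) = 7.15


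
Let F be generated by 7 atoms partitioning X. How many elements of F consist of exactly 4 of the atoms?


Each element of F is a union of some subset of the 7 atoms.
Elements that are unions of exactly 4 atoms correspond to 4-element subsets of the 7 atoms.
Count = C(7, 4) = 7! / (4! * 3!) = 35.


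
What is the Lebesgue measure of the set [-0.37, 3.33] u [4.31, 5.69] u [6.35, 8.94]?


For pairwise disjoint intervals, m(union) = sum of lengths.
= (3.33 - -0.37) + (5.69 - 4.31) + (8.94 - 6.35)
= 3.7 + 1.38 + 2.59
= 7.67


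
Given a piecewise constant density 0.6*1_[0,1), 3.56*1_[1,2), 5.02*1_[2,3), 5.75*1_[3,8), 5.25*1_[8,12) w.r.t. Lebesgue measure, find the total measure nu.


Integrate each piece of the Radon-Nikodym derivative:
Step 1: integral_0^1 0.6 dx = 0.6*(1-0) = 0.6*1 = 0.6
Step 2: integral_1^2 3.56 dx = 3.56*(2-1) = 3.56*1 = 3.56
Step 3: integral_2^3 5.02 dx = 5.02*(3-2) = 5.02*1 = 5.02
Step 4: integral_3^8 5.75 dx = 5.75*(8-3) = 5.75*5 = 28.75
Step 5: integral_8^12 5.25 dx = 5.25*(12-8) = 5.25*4 = 21
Total: 0.6 + 3.56 + 5.02 + 28.75 + 21 = 58.93


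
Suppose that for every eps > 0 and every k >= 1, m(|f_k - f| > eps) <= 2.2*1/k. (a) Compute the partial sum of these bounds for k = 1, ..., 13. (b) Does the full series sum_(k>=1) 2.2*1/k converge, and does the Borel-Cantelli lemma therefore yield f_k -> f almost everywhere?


Step 1: List the terms 2.2*1/k for k = 1 to 13:
  k=1: 2.2
  k=2: 1.1
  k=3: 0.733333
  k=4: 0.55
  k=5: 0.44
  k=6: 0.366667
  k=7: 0.314286
  k=8: 0.275
  k=9: 0.244444
  k=10: 0.22
  k=11: 0.2
  k=12: 0.183333
  k=13: 0.169231
Step 2: Partial sum = 2.2 + 1.1 + 0.733333 + 0.55 + 0.44 + 0.366667 + 0.314286 + 0.275 + 0.244444 + 0.22 + 0.2 + 0.183333 + 0.169231
     = 6.996294
Step 3: The full series sum_(k>=1) 2.2*1/k diverges (harmonic series, p = 1; a nonzero constant multiple of a divergent series diverges).
Step 4: The (first) Borel-Cantelli lemma requires a summable sequence of measures, so it does not apply here;
        from this bound alone no conclusion about a.e. convergence can be drawn (convergence in measure still
        gives an a.e.-convergent subsequence, but not a.e. convergence of the whole sequence).
Conclusion: series diverges; Borel-Cantelli is inconclusive about a.e. convergence of f_k.


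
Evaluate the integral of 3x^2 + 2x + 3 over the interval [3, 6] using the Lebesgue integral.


The Lebesgue integral of a Riemann-integrable function agrees with the Riemann integral.
Antiderivative F(x) = (3/3)x^3 + (2/2)x^2 + 3x
F(6) = (3/3)*6^3 + (2/2)*6^2 + 3*6
     = (3/3)*216 + (2/2)*36 + 3*6
     = 216 + 36 + 18
     = 270
F(3) = 45
Integral = F(6) - F(3) = 270 - 45 = 225


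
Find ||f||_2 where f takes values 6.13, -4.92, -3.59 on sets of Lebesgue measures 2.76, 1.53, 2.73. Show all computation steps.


Step 1: Compute |f_i|^2 for each value:
  |6.13|^2 = 37.5769
  |-4.92|^2 = 24.2064
  |-3.59|^2 = 12.8881
Step 2: Multiply by measures and sum:
  37.5769 * 2.76 = 103.712244
  24.2064 * 1.53 = 37.035792
  12.8881 * 2.73 = 35.184513
Sum = 103.712244 + 37.035792 + 35.184513 = 175.932549
Step 3: Take the p-th root:
||f||_2 = (175.932549)^(1/2) = 13.263957


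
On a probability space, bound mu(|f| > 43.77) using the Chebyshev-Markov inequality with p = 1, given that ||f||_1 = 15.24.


Chebyshev/Markov inequality: mu(|f| > eps) <= (||f||_p / eps)^p
Step 1: ||f||_1 / eps = 15.24 / 43.77 = 0.348184
Step 2: Raise to power p = 1:
  (0.348184)^1 = 0.348184
Step 3: Therefore mu(|f| > 43.77) <= 0.348184


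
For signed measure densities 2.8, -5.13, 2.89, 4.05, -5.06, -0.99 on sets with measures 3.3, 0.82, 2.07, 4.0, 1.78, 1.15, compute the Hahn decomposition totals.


Step 1: Compute signed measure on each set:
  Set 1: 2.8 * 3.3 = 9.24
  Set 2: -5.13 * 0.82 = -4.2066
  Set 3: 2.89 * 2.07 = 5.9823
  Set 4: 4.05 * 4.0 = 16.2
  Set 5: -5.06 * 1.78 = -9.0068
  Set 6: -0.99 * 1.15 = -1.1385
Step 2: Total signed measure = (9.24) + (-4.2066) + (5.9823) + (16.2) + (-9.0068) + (-1.1385)
     = 17.0704
Step 3: Positive part mu+(X) = sum of positive contributions = 31.4223
Step 4: Negative part mu-(X) = |sum of negative contributions| = 14.3519


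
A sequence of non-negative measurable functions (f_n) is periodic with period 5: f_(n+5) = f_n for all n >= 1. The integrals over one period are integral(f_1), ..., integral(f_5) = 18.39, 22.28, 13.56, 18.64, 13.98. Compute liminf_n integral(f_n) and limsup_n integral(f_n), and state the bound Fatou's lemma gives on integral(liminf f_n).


The sequence (integral(f_n)) is periodic with period 5, repeating the values 18.39, 22.28, 13.56, 18.64, 13.98 indefinitely.
Step 1: For a periodic sequence, every tail (a_m, a_(m+1), ...) contains all 5 period values infinitely often.
Step 2: Hence inf of every tail = min of the period values = min(18.39, 22.28, 13.56, 18.64, 13.98) = 13.56.
        liminf_n integral(f_n) = sup over m of (inf of tail from m) = 13.56.
Step 3: Similarly sup of every tail = max of the period values = 22.28.
        limsup_n integral(f_n) = 22.28.
Step 4: Fatou's lemma: integral(liminf_n f_n) <= liminf_n integral(f_n) = 13.56.
        So the integral of the pointwise liminf is at most 13.56.


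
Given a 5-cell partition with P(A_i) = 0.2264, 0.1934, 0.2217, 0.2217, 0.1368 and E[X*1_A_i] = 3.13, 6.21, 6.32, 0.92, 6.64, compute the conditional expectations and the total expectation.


For each cell A_i: E[X|A_i] = E[X*1_A_i] / P(A_i)
Step 1: E[X|A_1] = 3.13 / 0.2264 = 13.825088
Step 2: E[X|A_2] = 6.21 / 0.1934 = 32.109617
Step 3: E[X|A_3] = 6.32 / 0.2217 = 28.506991
Step 4: E[X|A_4] = 0.92 / 0.2217 = 4.149752
Step 5: E[X|A_5] = 6.64 / 0.1368 = 48.538012
Verification: E[X] = sum E[X*1_A_i] = 3.13 + 6.21 + 6.32 + 0.92 + 6.64 = 23.22


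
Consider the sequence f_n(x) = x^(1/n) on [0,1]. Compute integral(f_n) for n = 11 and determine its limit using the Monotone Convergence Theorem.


At n = 11: f_11(x) = x^(1/11).
Step 1: integral(x^(1/11), 0, 1) = [x^(1/11+1) / (1/11+1)] from 0 to 1
     = 1 / (1/11 + 1) = 1 / ((11+1)/11) = 11/(11+1)
     = 11/12 = 0.916667
Step 2: As n -> infinity, f_n(x) = x^(1/n) -> 1 for x in (0,1], and f_n is increasing in n.
By MCT, lim_n integral(f_n) = integral(lim_n f_n) = integral(1, 0, 1) = 1.
Step 3: Verify convergence: 11/12 = 0.916667 -> 1


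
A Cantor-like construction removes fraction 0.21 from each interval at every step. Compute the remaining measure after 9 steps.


Step 1: At each step, fraction remaining = 1 - 0.21 = 0.79
Step 2: After 9 steps, measure = (0.79)^9
Result = 0.119852


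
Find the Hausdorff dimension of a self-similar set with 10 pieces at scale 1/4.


For a self-similar set with N copies scaled by 1/r:
dim_H = log(N)/log(r) = log(10)/log(4)
= 2.302585/1.386294
= 1.660964


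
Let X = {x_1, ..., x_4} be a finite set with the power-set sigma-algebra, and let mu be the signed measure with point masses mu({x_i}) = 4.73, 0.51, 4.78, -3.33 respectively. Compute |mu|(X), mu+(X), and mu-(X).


Step 1: Every measurable set is a union of atoms (the cells / points), so a Hahn decomposition is
  obtained by grouping atoms by sign: P = union of atoms with mu > 0, N = union of the remaining atoms.
  Atoms in P (indices): 1, 2, 3;  atoms in N (indices): 4
  Positive values: 4.73, 0.51, 4.78
  Negative values: -3.33
Step 2: mu+(X) = mu(P) = sum of positive atom values = 10.02
Step 3: mu-(X) = -mu(N) = sum of |negative atom values| = 3.33
Step 4: |mu|(X) = mu+(X) + mu-(X) = 10.02 + 3.33 = 13.35


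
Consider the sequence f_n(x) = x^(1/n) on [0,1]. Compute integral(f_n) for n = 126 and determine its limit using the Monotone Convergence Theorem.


At n = 126: f_126(x) = x^(1/126).
Step 1: integral(x^(1/126), 0, 1) = [x^(1/126+1) / (1/126+1)] from 0 to 1
     = 1 / (1/126 + 1) = 1 / ((126+1)/126) = 126/(126+1)
     = 126/127 = 0.992126
Step 2: As n -> infinity, f_n(x) = x^(1/n) -> 1 for x in (0,1], and f_n is increasing in n.
By MCT, lim_n integral(f_n) = integral(lim_n f_n) = integral(1, 0, 1) = 1.
Step 3: Verify convergence: 126/127 = 0.992126 -> 1


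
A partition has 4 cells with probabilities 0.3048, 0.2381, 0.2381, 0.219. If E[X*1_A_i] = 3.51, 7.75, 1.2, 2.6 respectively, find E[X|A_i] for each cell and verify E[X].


For each cell A_i: E[X|A_i] = E[X*1_A_i] / P(A_i)
Step 1: E[X|A_1] = 3.51 / 0.3048 = 11.515748
Step 2: E[X|A_2] = 7.75 / 0.2381 = 32.549349
Step 3: E[X|A_3] = 1.2 / 0.2381 = 5.039899
Step 4: E[X|A_4] = 2.6 / 0.219 = 11.872146
Verification: E[X] = sum E[X*1_A_i] = 3.51 + 7.75 + 1.2 + 2.6 = 15.06


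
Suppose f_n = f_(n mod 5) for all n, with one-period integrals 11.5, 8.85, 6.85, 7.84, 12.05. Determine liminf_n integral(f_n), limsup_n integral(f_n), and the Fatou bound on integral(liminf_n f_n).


The sequence (integral(f_n)) is periodic with period 5, repeating the values 11.5, 8.85, 6.85, 7.84, 12.05 indefinitely.
Step 1: For a periodic sequence, every tail (a_m, a_(m+1), ...) contains all 5 period values infinitely often.
Step 2: Hence inf of every tail = min of the period values = min(11.5, 8.85, 6.85, 7.84, 12.05) = 6.85.
        liminf_n integral(f_n) = sup over m of (inf of tail from m) = 6.85.
Step 3: Similarly sup of every tail = max of the period values = 12.05.
        limsup_n integral(f_n) = 12.05.
Step 4: Fatou's lemma: integral(liminf_n f_n) <= liminf_n integral(f_n) = 6.85.
        So the integral of the pointwise liminf is at most 6.85.


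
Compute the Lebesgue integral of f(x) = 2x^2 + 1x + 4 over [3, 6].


The Lebesgue integral of a Riemann-integrable function agrees with the Riemann integral.
Antiderivative F(x) = (2/3)x^3 + (1/2)x^2 + 4x
F(6) = (2/3)*6^3 + (1/2)*6^2 + 4*6
     = (2/3)*216 + (1/2)*36 + 4*6
     = 144 + 18 + 24
     = 186
F(3) = 34.5
Integral = F(6) - F(3) = 186 - 34.5 = 151.5


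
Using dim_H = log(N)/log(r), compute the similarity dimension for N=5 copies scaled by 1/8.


For a self-similar set with N copies scaled by 1/r:
dim_H = log(N)/log(r) = log(5)/log(8)
= 1.609438/2.079442
= 0.773976


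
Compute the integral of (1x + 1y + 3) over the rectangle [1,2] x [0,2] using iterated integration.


By Fubini, integrate in x first, then y.
Step 1: Fix y, integrate over x in [1,2]:
  integral(1x + 1y + 3, x=1..2)
  = 1*(2^2 - 1^2)/2 + (1y + 3)*(2 - 1)
  = 1.5 + (1y + 3)*1
  = 1.5 + 1y + 3
  = 4.5 + 1y
Step 2: Integrate over y in [0,2]:
  integral(4.5 + 1y, y=0..2)
  = 4.5*2 + 1*(2^2 - 0^2)/2
  = 9 + 2
  = 11


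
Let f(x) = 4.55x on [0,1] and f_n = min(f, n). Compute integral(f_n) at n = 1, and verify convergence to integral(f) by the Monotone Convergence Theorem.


f(x) = 4.55x on [0,1]; f_n(x) = min(4.55x, n). At n = 1:
Step 1: f(x) reaches 1 at x = 1/4.55 = 0.21978
Step 2: integral(f_1) = integral(4.55x, 0, 0.21978) + integral(1, 0.21978, 1)
       = 4.55*0.21978^2/2 + 1*(1 - 0.21978)
       = 0.10989 + 0.78022
       = 0.89011
Step 3: As n -> infinity, f_n increases to f, so by MCT integral(f_n) -> integral(f) = 4.55/2 = 2.275.
Convergence: integral(f_1) = 0.89011 -> 2.275 as n -> infinity


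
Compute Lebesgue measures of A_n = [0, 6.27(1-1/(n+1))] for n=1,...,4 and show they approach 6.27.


By continuity of measure from below: if A_n increases to A, then m(A_n) -> m(A).
Here A = [0, 6.27], so m(A) = 6.27
Step 1: a_1 = 6.27*(1 - 1/2) = 3.135, m(A_1) = 3.135
Step 2: a_2 = 6.27*(1 - 1/3) = 4.18, m(A_2) = 4.18
Step 3: a_3 = 6.27*(1 - 1/4) = 4.7025, m(A_3) = 4.7025
Step 4: a_4 = 6.27*(1 - 1/5) = 5.016, m(A_4) = 5.016
Limit: m(A_n) -> m([0,6.27]) = 6.27


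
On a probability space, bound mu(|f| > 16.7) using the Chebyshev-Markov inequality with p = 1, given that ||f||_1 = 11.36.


Chebyshev/Markov inequality: mu(|f| > eps) <= (||f||_p / eps)^p
Step 1: ||f||_1 / eps = 11.36 / 16.7 = 0.68024
Step 2: Raise to power p = 1:
  (0.68024)^1 = 0.68024
Step 3: Therefore mu(|f| > 16.7) <= 0.68024


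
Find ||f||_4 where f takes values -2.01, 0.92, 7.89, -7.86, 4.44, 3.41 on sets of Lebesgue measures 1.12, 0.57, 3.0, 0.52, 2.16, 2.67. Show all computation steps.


Step 1: Compute |f_i|^4 for each value:
  |-2.01|^4 = 16.322408
  |0.92|^4 = 0.716393
  |7.89|^4 = 3875.323954
  |-7.86|^4 = 3816.718976
  |4.44|^4 = 388.626025
  |3.41|^4 = 135.21271
Step 2: Multiply by measures and sum:
  16.322408 * 1.12 = 18.281097
  0.716393 * 0.57 = 0.408344
  3875.323954 * 3.0 = 11625.971863
  3816.718976 * 0.52 = 1984.693868
  388.626025 * 2.16 = 839.432214
  135.21271 * 2.67 = 361.017935
Sum = 18.281097 + 0.408344 + 11625.971863 + 1984.693868 + 839.432214 + 361.017935 = 14829.80532
Step 3: Take the p-th root:
||f||_4 = (14829.80532)^(1/4) = 11.035293


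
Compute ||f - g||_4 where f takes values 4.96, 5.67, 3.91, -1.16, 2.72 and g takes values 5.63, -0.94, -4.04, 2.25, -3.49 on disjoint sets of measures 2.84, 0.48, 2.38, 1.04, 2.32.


Step 1: Compute differences f_i - g_i:
  4.96 - 5.63 = -0.67
  5.67 - -0.94 = 6.61
  3.91 - -4.04 = 7.95
  -1.16 - 2.25 = -3.41
  2.72 - -3.49 = 6.21
Step 2: Compute |diff|^4 * measure for each set:
  |-0.67|^4 * 2.84 = 0.201511 * 2.84 = 0.572292
  |6.61|^4 * 0.48 = 1908.999602 * 0.48 = 916.319809
  |7.95|^4 * 2.38 = 3994.556006 * 2.38 = 9507.043295
  |-3.41|^4 * 1.04 = 135.21271 * 1.04 = 140.621218
  |6.21|^4 * 2.32 = 1487.189809 * 2.32 = 3450.280356
Step 3: Sum = 14014.83697
Step 4: ||f-g||_4 = (14014.83697)^(1/4) = 10.880454


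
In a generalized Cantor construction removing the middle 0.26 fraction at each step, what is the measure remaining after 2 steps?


Step 1: At each step, fraction remaining = 1 - 0.26 = 0.74
Step 2: After 2 steps, measure = (0.74)^2
Step 3: Computing the power step by step:
  After step 1: 0.74
  After step 2: 0.5476
Result = 0.5476


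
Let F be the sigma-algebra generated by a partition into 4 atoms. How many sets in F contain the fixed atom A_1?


Each element of F is a union of some subset S of the 4 atoms.
The element contains A_1 iff A_1 is in S.
So we count subsets S of {A_1,...,A_4} with A_1 in S: choose freely among the other 3 atoms.
Count = 2^(4-1) = 2^3 = 8.


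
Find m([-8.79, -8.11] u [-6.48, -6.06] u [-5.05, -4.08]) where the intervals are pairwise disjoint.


For pairwise disjoint intervals, m(union) = sum of lengths.
= (-8.11 - -8.79) + (-6.06 - -6.48) + (-4.08 - -5.05)
= 0.68 + 0.42 + 0.97
= 2.07


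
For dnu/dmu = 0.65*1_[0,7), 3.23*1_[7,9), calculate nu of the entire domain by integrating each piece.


Integrate each piece of the Radon-Nikodym derivative:
Step 1: integral_0^7 0.65 dx = 0.65*(7-0) = 0.65*7 = 4.55
Step 2: integral_7^9 3.23 dx = 3.23*(9-7) = 3.23*2 = 6.46
Total: 4.55 + 6.46 = 11.01


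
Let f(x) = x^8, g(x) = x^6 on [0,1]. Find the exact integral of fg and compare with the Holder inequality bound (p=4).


Step 1: Exact integral of f*g = integral(x^14, 0, 1) = 1/15
     = 0.066667
Step 2: Holder bound with p=4, q=1.333333:
  ||f||_p = (integral x^32 dx)^(1/4) = (1/33)^(1/4) = 0.417226
  ||g||_q = (integral x^8 dx)^(1/1.333333) = (1/9)^(1/1.333333) = 0.19245
Step 3: Holder bound = ||f||_p * ||g||_q = 0.417226 * 0.19245 = 0.080295
Verification: 0.066667 <= 0.080295 (Holder holds)


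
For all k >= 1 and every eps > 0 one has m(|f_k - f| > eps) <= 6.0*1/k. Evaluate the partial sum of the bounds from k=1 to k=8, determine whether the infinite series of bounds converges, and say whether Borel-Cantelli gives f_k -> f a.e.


Step 1: List the terms 6.0*1/k for k = 1 to 8:
  k=1: 6
  k=2: 3
  k=3: 2
  k=4: 1.5
  k=5: 1.2
  k=6: 1
  k=7: 0.857143
  k=8: 0.75
Step 2: Partial sum = 6 + 3 + 2 + 1.5 + 1.2 + 1 + 0.857143 + 0.75
     = 16.307143
Step 3: The full series sum_(k>=1) 6.0*1/k diverges (harmonic series, p = 1; a nonzero constant multiple of a divergent series diverges).
Step 4: The (first) Borel-Cantelli lemma requires a summable sequence of measures, so it does not apply here;
        from this bound alone no conclusion about a.e. convergence can be drawn (convergence in measure still
        gives an a.e.-convergent subsequence, but not a.e. convergence of the whole sequence).
Conclusion: series diverges; Borel-Cantelli is inconclusive about a.e. convergence of f_k.


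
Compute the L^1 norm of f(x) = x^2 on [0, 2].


Step 1: ||f||_1 = (integral_0^2 |x^2|^1 dx)^(1/1)
     = (integral_0^2 x^2 dx)^(1/1)
Step 2: integral_0^2 x^2 dx = [x^3/(3)] from 0 to 2 = 2^3/3
     = 8/3 = 2.666667
Step 3: ||f||_1 = (2.666667)^(1/1) = 2.666667


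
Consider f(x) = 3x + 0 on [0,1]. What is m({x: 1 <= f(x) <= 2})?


f^(-1)([1, 2]) = {x : 1 <= 3x + 0 <= 2}
Solving: (1 - 0)/3 <= x <= (2 - 0)/3
= [0.333333, 0.666667]
Intersecting with [0,1]: [0.333333, 0.666667]
Measure = 0.666667 - 0.333333 = 0.333333


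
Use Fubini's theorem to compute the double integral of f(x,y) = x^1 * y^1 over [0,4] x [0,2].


By Fubini's theorem, the double integral factors as a product of single integrals:
Step 1: integral_0^4 x^1 dx = [x^2/2] from 0 to 4
     = 4^2/2 = 8
Step 2: integral_0^2 y^1 dy = [y^2/2] from 0 to 2
     = 2^2/2 = 2
Step 3: Double integral = 8 * 2 = 16


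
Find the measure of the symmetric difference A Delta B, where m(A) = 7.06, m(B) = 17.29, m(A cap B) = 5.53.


m(A Delta B) = m(A) + m(B) - 2*m(A n B)
= 7.06 + 17.29 - 2*5.53
= 7.06 + 17.29 - 11.06
= 13.29


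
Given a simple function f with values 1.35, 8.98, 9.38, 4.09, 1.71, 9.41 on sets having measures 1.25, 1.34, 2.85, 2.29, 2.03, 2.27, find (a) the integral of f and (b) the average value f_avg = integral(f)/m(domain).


Step 1: Integral = sum(value_i * measure_i)
= 1.35*1.25 + 8.98*1.34 + 9.38*2.85 + 4.09*2.29 + 1.71*2.03 + 9.41*2.27
= 1.6875 + 12.0332 + 26.733 + 9.3661 + 3.4713 + 21.3607
= 74.6518
Step 2: Total measure of domain = 1.25 + 1.34 + 2.85 + 2.29 + 2.03 + 2.27 = 12.03
Step 3: Average value = 74.6518 / 12.03 = 6.20547


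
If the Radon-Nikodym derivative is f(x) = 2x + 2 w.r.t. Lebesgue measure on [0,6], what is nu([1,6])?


nu(A) = integral_A (dnu/dmu) dmu = integral_1^6 (2x + 2) dx
Step 1: Antiderivative F(x) = (2/2)x^2 + 2x
Step 2: F(6) = (2/2)*6^2 + 2*6 = 36 + 12 = 48
Step 3: F(1) = (2/2)*1^2 + 2*1 = 1 + 2 = 3
Step 4: nu([1,6]) = F(6) - F(1) = 48 - 3 = 45


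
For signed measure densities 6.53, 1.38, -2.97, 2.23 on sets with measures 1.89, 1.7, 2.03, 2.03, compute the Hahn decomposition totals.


Step 1: Compute signed measure on each set:
  Set 1: 6.53 * 1.89 = 12.3417
  Set 2: 1.38 * 1.7 = 2.346
  Set 3: -2.97 * 2.03 = -6.0291
  Set 4: 2.23 * 2.03 = 4.5269
Step 2: Total signed measure = (12.3417) + (2.346) + (-6.0291) + (4.5269)
     = 13.1855
Step 3: Positive part mu+(X) = sum of positive contributions = 19.2146
Step 4: Negative part mu-(X) = |sum of negative contributions| = 6.0291


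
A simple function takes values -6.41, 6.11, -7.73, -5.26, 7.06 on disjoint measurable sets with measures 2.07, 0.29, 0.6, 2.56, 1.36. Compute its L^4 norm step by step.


Step 1: Compute |f_i|^4 for each value:
  |-6.41|^4 = 1688.231962
  |6.11|^4 = 1393.68569
  |-7.73|^4 = 3570.409058
  |-5.26|^4 = 765.49609
  |7.06|^4 = 2484.384461
Step 2: Multiply by measures and sum:
  1688.231962 * 2.07 = 3494.640161
  1393.68569 * 0.29 = 404.16885
  3570.409058 * 0.6 = 2142.245435
  765.49609 * 2.56 = 1959.66999
  2484.384461 * 1.36 = 3378.762867
Sum = 3494.640161 + 404.16885 + 2142.245435 + 1959.66999 + 3378.762867 = 11379.487302
Step 3: Take the p-th root:
||f||_4 = (11379.487302)^(1/4) = 10.328344


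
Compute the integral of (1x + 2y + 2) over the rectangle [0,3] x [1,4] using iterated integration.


By Fubini, integrate in x first, then y.
Step 1: Fix y, integrate over x in [0,3]:
  integral(1x + 2y + 2, x=0..3)
  = 1*(3^2 - 0^2)/2 + (2y + 2)*(3 - 0)
  = 4.5 + (2y + 2)*3
  = 4.5 + 6y + 6
  = 10.5 + 6y
Step 2: Integrate over y in [1,4]:
  integral(10.5 + 6y, y=1..4)
  = 10.5*3 + 6*(4^2 - 1^2)/2
  = 31.5 + 45
  = 76.5


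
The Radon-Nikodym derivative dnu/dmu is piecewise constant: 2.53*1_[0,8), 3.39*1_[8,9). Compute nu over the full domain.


Integrate each piece of the Radon-Nikodym derivative:
Step 1: integral_0^8 2.53 dx = 2.53*(8-0) = 2.53*8 = 20.24
Step 2: integral_8^9 3.39 dx = 3.39*(9-8) = 3.39*1 = 3.39
Total: 20.24 + 3.39 = 23.63


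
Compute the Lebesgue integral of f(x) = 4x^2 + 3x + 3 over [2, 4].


The Lebesgue integral of a Riemann-integrable function agrees with the Riemann integral.
Antiderivative F(x) = (4/3)x^3 + (3/2)x^2 + 3x
F(4) = (4/3)*4^3 + (3/2)*4^2 + 3*4
     = (4/3)*64 + (3/2)*16 + 3*4
     = 85.333333 + 24 + 12
     = 121.333333
F(2) = 22.666667
Integral = F(4) - F(2) = 121.333333 - 22.666667 = 98.666667


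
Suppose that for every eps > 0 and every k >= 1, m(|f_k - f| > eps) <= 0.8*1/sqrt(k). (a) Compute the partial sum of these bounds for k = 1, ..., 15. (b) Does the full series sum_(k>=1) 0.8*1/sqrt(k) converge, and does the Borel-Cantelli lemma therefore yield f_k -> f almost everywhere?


Step 1: List the terms 0.8*1/sqrt(k) for k = 1 to 15:
  k=1: 0.8
  k=2: 0.565685
  k=3: 0.46188
  k=4: 0.4
  k=5: 0.357771
  k=6: 0.326599
  k=7: 0.302372
  k=8: 0.282843
  k=9: 0.266667
  k=10: 0.252982
  k=11: 0.241209
  k=12: 0.23094
  k=13: 0.22188
  k=14: 0.213809
  k=15: 0.206559
Step 2: Partial sum = 0.8 + 0.565685 + 0.46188 + 0.4 + 0.357771 + 0.326599 + 0.302372 + 0.282843 + 0.266667 + 0.252982 + 0.241209 + 0.23094 + 0.22188 + 0.213809 + 0.206559
     = 5.131196
Step 3: The full series sum_(k>=1) 0.8*1/sqrt(k) diverges (p-series with p = 1/2 <= 1; a nonzero constant multiple of a divergent series diverges).
Step 4: The (first) Borel-Cantelli lemma requires a summable sequence of measures, so it does not apply here;
        from this bound alone no conclusion about a.e. convergence can be drawn (convergence in measure still
        gives an a.e.-convergent subsequence, but not a.e. convergence of the whole sequence).
Conclusion: series diverges; Borel-Cantelli is inconclusive about a.e. convergence of f_k.


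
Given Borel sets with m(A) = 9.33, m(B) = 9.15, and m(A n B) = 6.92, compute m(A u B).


By inclusion-exclusion: m(A u B) = m(A) + m(B) - m(A n B)
= 9.33 + 9.15 - 6.92
= 11.56


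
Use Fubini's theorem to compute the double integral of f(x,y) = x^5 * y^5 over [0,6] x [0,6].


By Fubini's theorem, the double integral factors as a product of single integrals:
Step 1: integral_0^6 x^5 dx = [x^6/6] from 0 to 6
     = 6^6/6 = 7776
Step 2: integral_0^6 y^5 dy = [y^6/6] from 0 to 6
     = 6^6/6 = 7776
Step 3: Double integral = 7776 * 7776 = 6.046618e+07


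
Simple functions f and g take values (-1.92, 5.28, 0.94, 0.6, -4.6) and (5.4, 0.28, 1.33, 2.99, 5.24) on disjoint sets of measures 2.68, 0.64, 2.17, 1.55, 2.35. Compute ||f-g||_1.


Step 1: Compute differences f_i - g_i:
  -1.92 - 5.4 = -7.32
  5.28 - 0.28 = 5
  0.94 - 1.33 = -0.39
  0.6 - 2.99 = -2.39
  -4.6 - 5.24 = -9.84
Step 2: Compute |diff|^1 * measure for each set:
  |-7.32|^1 * 2.68 = 7.32 * 2.68 = 19.6176
  |5|^1 * 0.64 = 5 * 0.64 = 3.2
  |-0.39|^1 * 2.17 = 0.39 * 2.17 = 0.8463
  |-2.39|^1 * 1.55 = 2.39 * 1.55 = 3.7045
  |-9.84|^1 * 2.35 = 9.84 * 2.35 = 23.124
Step 3: Sum = 50.4924
Step 4: ||f-g||_1 = (50.4924)^(1/1) = 50.4924
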